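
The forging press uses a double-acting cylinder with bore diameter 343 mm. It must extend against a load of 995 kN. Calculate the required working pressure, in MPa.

P ≈ 10.8 MPa

Cap-side area A_cap = π/4 × (343 mm)² = 92400 mm^2
P = F / A = 995 kN / A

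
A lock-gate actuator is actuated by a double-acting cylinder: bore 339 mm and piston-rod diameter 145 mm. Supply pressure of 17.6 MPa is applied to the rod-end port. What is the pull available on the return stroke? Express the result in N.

Rod-side annular area A_ann = π/4 × (339² − 145²) = 73750 mm^2
On retraction the pressure acts on the annular area (bore minus rod).
F = P × A_ann

F ≈ 1.30e6 N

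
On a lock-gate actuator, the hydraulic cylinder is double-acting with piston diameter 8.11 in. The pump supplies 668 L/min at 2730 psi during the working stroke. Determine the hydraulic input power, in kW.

Hydraulic power = P × Q

W ≈ 210 kW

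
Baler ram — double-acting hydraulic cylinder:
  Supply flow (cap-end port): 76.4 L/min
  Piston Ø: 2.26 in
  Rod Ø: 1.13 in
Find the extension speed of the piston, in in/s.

v ≈ 19.4 in/s

Cap-side area A_cap = π/4 × (2.26 in)² = 4.011 in^2
v = Q / A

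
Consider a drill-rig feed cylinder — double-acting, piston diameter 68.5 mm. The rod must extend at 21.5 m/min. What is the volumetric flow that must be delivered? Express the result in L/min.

Q ≈ 79.2 L/min

Cap-side area A_cap = π/4 × (68.5 mm)² = 3685 mm^2
Q = A × v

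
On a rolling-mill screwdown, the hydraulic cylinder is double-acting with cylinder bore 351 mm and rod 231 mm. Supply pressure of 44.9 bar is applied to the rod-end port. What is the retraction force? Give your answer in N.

F ≈ 2.46e5 N

Rod-side annular area A_ann = π/4 × (351² − 231²) = 54850 mm^2
On retraction the pressure acts on the annular area (bore minus rod).
F = P × A_ann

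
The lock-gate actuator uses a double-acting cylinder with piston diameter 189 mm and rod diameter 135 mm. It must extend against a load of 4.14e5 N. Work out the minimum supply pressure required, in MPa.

P ≈ 14.8 MPa

Cap-side area A_cap = π/4 × (189 mm)² = 28060 mm^2
P = F / A = 4.14e5 N / A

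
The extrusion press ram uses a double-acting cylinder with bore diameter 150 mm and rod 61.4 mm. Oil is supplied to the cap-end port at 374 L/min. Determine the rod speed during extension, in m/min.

Cap-side area A_cap = π/4 × (150 mm)² = 17670 mm^2
v = Q / A

v ≈ 21.2 m/min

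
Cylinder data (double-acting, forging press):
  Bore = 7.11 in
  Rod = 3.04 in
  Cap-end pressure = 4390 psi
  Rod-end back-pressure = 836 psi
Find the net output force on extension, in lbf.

F ≈ 1.47e5 lbf

Cap-side area A_cap = π/4 × (7.11 in)² = 39.70 in^2
Rod-side annular area A_ann = π/4 × (7.11² − 3.04²) = 32.45 in^2
Net thrust = P_cap·A_cap − P_rod·A_ann = 1.743e5 lbf − 27120 lbf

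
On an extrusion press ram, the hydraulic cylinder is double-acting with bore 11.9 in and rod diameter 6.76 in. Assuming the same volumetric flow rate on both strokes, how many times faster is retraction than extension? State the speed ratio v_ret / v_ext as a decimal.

Cap-side area A_cap = π/4 × (11.9 in)² = 111.2 in^2
Rod-side annular area A_ann = π/4 × (11.9² − 6.76²) = 75.33 in^2
For equal Q, v ∝ 1/A, so v_ret/v_ext = A_cap/A_ann.

v_ret/v_ext ≈ 1.48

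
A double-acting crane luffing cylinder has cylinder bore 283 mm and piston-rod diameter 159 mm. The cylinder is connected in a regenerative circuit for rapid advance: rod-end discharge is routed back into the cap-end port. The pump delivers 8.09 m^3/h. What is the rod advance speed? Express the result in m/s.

v ≈ 0.113 m/s

In regeneration the rod-end outflow joins the pump flow into the cap end, so the net volume the pump must supply per unit advance equals the rod cross-section area.
Rod cross-section A_rod = π/4 × (159 mm)² = 19860 mm^2
v = Q_pump / A_rod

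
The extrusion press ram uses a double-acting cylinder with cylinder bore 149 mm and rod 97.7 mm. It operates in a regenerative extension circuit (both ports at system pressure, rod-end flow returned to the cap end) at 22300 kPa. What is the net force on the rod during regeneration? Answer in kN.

F ≈ 167 kN

With equal pressure on both faces, forces on the annular region cancel; the net push is pressure × rod cross-section.
Rod cross-section A_rod = π/4 × (97.7 mm)² = 7497 mm^2
F = P × A_rod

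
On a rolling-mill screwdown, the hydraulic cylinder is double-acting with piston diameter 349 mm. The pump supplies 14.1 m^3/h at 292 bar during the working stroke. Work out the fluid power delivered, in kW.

W ≈ 114 kW

Hydraulic power = P × Q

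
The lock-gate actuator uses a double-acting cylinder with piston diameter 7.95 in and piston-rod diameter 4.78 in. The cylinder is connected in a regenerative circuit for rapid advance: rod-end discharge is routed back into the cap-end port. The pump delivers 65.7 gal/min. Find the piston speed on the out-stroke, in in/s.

In regeneration the rod-end outflow joins the pump flow into the cap end, so the net volume the pump must supply per unit advance equals the rod cross-section area.
Rod cross-section A_rod = π/4 × (4.78 in)² = 17.95 in^2
v = Q_pump / A_rod

v ≈ 14.1 in/s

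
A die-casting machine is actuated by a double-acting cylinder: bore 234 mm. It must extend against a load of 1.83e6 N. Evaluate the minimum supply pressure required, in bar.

Cap-side area A_cap = π/4 × (234 mm)² = 43010 mm^2
P = F / A = 1.83e6 N / A

P ≈ 426 bar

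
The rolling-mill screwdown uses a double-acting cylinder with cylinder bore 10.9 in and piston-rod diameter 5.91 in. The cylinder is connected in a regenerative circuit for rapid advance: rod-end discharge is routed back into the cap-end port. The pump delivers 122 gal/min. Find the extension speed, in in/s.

In regeneration the rod-end outflow joins the pump flow into the cap end, so the net volume the pump must supply per unit advance equals the rod cross-section area.
Rod cross-section A_rod = π/4 × (5.91 in)² = 27.43 in^2
v = Q_pump / A_rod

v ≈ 17.1 in/s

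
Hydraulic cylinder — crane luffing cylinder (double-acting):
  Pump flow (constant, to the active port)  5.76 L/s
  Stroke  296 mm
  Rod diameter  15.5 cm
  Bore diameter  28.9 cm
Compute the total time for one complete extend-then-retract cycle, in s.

Cap-side area A_cap = π/4 × (28.9 cm)² = 656.0 cm^2
Rod-side annular area A_ann = π/4 × (28.9² − 15.5²) = 467.3 cm^2
t_ext = A_cap·L/Q = 3.371 s
t_ret = A_ann·L/Q = 2.401 s
t_cycle = t_ext + t_ret

t ≈ 5.77 s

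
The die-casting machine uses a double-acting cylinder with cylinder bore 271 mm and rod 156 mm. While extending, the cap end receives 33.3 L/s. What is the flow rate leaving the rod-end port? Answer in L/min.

Q_out ≈ 1340 L/min

Cap-side area A_cap = π/4 × (271 mm)² = 57680 mm^2
Rod-side annular area A_ann = π/4 × (271² − 156²) = 38570 mm^2
Piston speed v = Q_in/A_cap; rod-end outflow Q_out = v × A_ann = Q_in × A_ann/A_cap.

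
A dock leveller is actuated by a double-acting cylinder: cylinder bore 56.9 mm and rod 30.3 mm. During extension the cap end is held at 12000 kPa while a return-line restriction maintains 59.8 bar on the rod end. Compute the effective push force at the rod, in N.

F ≈ 19600 N

Cap-side area A_cap = π/4 × (56.9 mm)² = 2543 mm^2
Rod-side annular area A_ann = π/4 × (56.9² − 30.3²) = 1822 mm^2
Net thrust = P_cap·A_cap − P_rod·A_ann = 30510 N − 10890 N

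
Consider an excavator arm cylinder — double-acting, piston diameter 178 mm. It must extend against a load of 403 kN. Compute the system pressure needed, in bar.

Cap-side area A_cap = π/4 × (178 mm)² = 24880 mm^2
P = F / A = 403 kN / A

P ≈ 162 bar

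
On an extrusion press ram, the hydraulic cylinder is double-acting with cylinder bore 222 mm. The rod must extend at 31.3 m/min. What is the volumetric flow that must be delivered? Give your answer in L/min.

Cap-side area A_cap = π/4 × (222 mm)² = 38710 mm^2
Q = A × v

Q ≈ 1210 L/min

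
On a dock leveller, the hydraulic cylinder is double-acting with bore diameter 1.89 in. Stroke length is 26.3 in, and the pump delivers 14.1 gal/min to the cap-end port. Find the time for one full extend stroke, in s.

t ≈ 1.36 s

Cap-side area A_cap = π/4 × (1.89 in)² = 2.806 in^2
Swept volume V = A × L; t = V / Q = A·L / Q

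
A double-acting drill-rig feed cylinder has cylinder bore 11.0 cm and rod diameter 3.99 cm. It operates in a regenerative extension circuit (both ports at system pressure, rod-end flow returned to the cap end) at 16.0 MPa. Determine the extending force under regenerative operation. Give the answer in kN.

F ≈ 20.0 kN

With equal pressure on both faces, forces on the annular region cancel; the net push is pressure × rod cross-section.
Rod cross-section A_rod = π/4 × (3.99 cm)² = 12.50 cm^2
F = P × A_rod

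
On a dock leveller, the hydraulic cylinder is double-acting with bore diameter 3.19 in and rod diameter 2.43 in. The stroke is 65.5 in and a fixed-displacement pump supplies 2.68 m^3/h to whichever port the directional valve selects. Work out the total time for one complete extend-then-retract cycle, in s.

t ≈ 16.4 s

Cap-side area A_cap = π/4 × (3.19 in)² = 7.992 in^2
Rod-side annular area A_ann = π/4 × (3.19² − 2.43²) = 3.355 in^2
t_ext = A_cap·L/Q = 11.52 s
t_ret = A_ann·L/Q = 4.837 s
t_cycle = t_ext + t_ret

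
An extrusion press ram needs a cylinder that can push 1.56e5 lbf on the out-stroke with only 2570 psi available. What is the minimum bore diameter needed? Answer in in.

Extension force acts on the full piston face: F = P × (π/4)D².
D = √(4F / (πP)) = √(4 × 1.56e5 lbf / (π × 2570 psi))

D ≈ 8.79 in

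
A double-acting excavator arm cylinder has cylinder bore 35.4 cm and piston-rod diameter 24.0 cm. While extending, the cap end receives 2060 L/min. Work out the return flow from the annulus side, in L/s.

Cap-side area A_cap = π/4 × (35.4 cm)² = 984.2 cm^2
Rod-side annular area A_ann = π/4 × (35.4² − 24.0²) = 531.8 cm^2
Piston speed v = Q_in/A_cap; rod-end outflow Q_out = v × A_ann = Q_in × A_ann/A_cap.

Q_out ≈ 18.6 L/s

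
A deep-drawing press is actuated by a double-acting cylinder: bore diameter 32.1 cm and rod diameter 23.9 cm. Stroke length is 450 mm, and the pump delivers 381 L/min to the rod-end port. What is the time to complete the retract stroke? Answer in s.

t ≈ 2.56 s

Rod-side annular area A_ann = π/4 × (32.1² − 23.9²) = 360.7 cm^2
Swept volume V = A × L; t = V / Q = A·L / Q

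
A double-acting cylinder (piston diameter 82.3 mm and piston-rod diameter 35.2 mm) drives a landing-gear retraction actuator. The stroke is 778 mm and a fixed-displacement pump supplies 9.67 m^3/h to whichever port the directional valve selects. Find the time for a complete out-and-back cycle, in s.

Cap-side area A_cap = π/4 × (82.3 mm)² = 5320 mm^2
Rod-side annular area A_ann = π/4 × (82.3² − 35.2²) = 4347 mm^2
t_ext = A_cap·L/Q = 1.541 s
t_ret = A_ann·L/Q = 1.259 s
t_cycle = t_ext + t_ret

t ≈ 2.80 s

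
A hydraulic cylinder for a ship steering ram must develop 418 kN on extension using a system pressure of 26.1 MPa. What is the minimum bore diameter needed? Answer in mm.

D ≈ 143 mm

Extension force acts on the full piston face: F = P × (π/4)D².
D = √(4F / (πP)) = √(4 × 418 kN / (π × 26.1 MPa))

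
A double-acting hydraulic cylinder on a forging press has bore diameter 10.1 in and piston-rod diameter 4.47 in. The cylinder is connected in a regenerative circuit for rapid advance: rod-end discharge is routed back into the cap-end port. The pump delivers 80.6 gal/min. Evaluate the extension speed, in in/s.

v ≈ 19.8 in/s

In regeneration the rod-end outflow joins the pump flow into the cap end, so the net volume the pump must supply per unit advance equals the rod cross-section area.
Rod cross-section A_rod = π/4 × (4.47 in)² = 15.69 in^2
v = Q_pump / A_rod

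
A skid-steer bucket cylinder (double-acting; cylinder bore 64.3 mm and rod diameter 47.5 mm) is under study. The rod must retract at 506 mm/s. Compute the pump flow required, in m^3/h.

Rod-side annular area A_ann = π/4 × (64.3² − 47.5²) = 1475 mm^2
Q = A × v

Q ≈ 2.69 m^3/h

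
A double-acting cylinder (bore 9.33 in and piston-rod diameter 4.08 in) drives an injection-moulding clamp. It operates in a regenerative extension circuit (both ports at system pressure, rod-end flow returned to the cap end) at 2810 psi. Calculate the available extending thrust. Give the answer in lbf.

With equal pressure on both faces, forces on the annular region cancel; the net push is pressure × rod cross-section.
Rod cross-section A_rod = π/4 × (4.08 in)² = 13.07 in^2
F = P × A_rod

F ≈ 36700 lbf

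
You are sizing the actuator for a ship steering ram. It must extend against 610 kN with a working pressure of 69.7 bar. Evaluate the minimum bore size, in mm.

Extension force acts on the full piston face: F = P × (π/4)D².
D = √(4F / (πP)) = √(4 × 610 kN / (π × 69.7 bar))

D ≈ 334 mm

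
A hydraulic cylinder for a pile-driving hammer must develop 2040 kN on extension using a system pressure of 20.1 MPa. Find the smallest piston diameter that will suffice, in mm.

Extension force acts on the full piston face: F = P × (π/4)D².
D = √(4F / (πP)) = √(4 × 2040 kN / (π × 20.1 MPa))

D ≈ 359 mm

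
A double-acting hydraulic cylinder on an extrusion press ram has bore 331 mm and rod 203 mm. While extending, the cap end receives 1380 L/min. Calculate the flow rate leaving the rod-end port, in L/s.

Q_out ≈ 14.3 L/s

Cap-side area A_cap = π/4 × (331 mm)² = 86050 mm^2
Rod-side annular area A_ann = π/4 × (331² − 203²) = 53680 mm^2
Piston speed v = Q_in/A_cap; rod-end outflow Q_out = v × A_ann = Q_in × A_ann/A_cap.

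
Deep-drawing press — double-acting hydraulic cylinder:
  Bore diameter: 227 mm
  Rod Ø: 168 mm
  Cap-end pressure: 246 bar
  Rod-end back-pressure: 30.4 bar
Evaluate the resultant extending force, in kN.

F ≈ 940 kN

Cap-side area A_cap = π/4 × (227 mm)² = 40470 mm^2
Rod-side annular area A_ann = π/4 × (227² − 168²) = 18300 mm^2
Net thrust = P_cap·A_cap − P_rod·A_ann = 995.6 kN − 55.64 kN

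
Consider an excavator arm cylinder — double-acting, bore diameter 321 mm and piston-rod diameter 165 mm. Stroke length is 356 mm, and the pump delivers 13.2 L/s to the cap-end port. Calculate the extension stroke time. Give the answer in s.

Cap-side area A_cap = π/4 × (321 mm)² = 80930 mm^2
Swept volume V = A × L; t = V / Q = A·L / Q

t ≈ 2.18 s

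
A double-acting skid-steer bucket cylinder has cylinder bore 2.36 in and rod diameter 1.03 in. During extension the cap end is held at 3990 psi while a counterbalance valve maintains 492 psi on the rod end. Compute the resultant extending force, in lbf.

Cap-side area A_cap = π/4 × (2.36 in)² = 4.374 in^2
Rod-side annular area A_ann = π/4 × (2.36² − 1.03²) = 3.541 in^2
Net thrust = P_cap·A_cap − P_rod·A_ann = 17450 lbf − 1742 lbf

F ≈ 15700 lbf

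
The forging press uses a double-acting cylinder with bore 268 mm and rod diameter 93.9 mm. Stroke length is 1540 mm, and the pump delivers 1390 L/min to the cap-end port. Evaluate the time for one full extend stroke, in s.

Cap-side area A_cap = π/4 × (268 mm)² = 56410 mm^2
Swept volume V = A × L; t = V / Q = A·L / Q

t ≈ 3.75 s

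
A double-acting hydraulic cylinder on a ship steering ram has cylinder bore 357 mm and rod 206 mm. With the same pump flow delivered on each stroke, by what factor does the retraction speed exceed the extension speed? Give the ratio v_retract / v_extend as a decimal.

v_ret/v_ext ≈ 1.50

Cap-side area A_cap = π/4 × (357 mm)² = 1.001e5 mm^2
Rod-side annular area A_ann = π/4 × (357² − 206²) = 66770 mm^2
For equal Q, v ∝ 1/A, so v_ret/v_ext = A_cap/A_ann.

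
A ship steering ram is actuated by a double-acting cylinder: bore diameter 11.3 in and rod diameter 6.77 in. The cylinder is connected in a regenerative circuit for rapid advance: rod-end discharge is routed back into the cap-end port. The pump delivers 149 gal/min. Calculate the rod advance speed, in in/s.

v ≈ 15.9 in/s

In regeneration the rod-end outflow joins the pump flow into the cap end, so the net volume the pump must supply per unit advance equals the rod cross-section area.
Rod cross-section A_rod = π/4 × (6.77 in)² = 36.00 in^2
v = Q_pump / A_rod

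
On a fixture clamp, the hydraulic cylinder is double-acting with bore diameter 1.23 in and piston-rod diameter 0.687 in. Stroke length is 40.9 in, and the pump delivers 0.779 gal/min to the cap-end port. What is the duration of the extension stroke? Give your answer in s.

t ≈ 16.2 s

Cap-side area A_cap = π/4 × (1.23 in)² = 1.188 in^2
Swept volume V = A × L; t = V / Q = A·L / Q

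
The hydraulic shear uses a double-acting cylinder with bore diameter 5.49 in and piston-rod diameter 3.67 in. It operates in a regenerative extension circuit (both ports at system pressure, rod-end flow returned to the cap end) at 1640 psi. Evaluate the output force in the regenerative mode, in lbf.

With equal pressure on both faces, forces on the annular region cancel; the net push is pressure × rod cross-section.
Rod cross-section A_rod = π/4 × (3.67 in)² = 10.58 in^2
F = P × A_rod

F ≈ 17300 lbf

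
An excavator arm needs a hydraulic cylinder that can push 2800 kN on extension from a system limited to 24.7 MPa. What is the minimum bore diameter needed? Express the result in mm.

Extension force acts on the full piston face: F = P × (π/4)D².
D = √(4F / (πP)) = √(4 × 2800 kN / (π × 24.7 MPa))

D ≈ 380 mm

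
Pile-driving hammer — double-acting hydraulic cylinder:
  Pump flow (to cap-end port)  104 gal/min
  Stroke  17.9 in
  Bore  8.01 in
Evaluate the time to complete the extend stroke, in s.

Cap-side area A_cap = π/4 × (8.01 in)² = 50.39 in^2
Swept volume V = A × L; t = V / Q = A·L / Q

t ≈ 2.25 s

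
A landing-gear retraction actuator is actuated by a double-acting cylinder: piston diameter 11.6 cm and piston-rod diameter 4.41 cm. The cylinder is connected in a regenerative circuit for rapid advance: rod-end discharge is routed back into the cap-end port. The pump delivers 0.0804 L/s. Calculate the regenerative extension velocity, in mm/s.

In regeneration the rod-end outflow joins the pump flow into the cap end, so the net volume the pump must supply per unit advance equals the rod cross-section area.
Rod cross-section A_rod = π/4 × (4.41 cm)² = 15.27 cm^2
v = Q_pump / A_rod

v ≈ 52.6 mm/s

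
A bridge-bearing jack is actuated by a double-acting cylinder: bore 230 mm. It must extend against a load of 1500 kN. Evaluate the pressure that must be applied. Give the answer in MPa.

Cap-side area A_cap = π/4 × (230 mm)² = 41550 mm^2
P = F / A = 1500 kN / A

P ≈ 36.1 MPa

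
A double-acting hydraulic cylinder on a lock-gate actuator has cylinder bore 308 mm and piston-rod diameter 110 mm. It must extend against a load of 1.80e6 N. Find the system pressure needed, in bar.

Cap-side area A_cap = π/4 × (308 mm)² = 74510 mm^2
P = F / A = 1.80e6 N / A

P ≈ 242 bar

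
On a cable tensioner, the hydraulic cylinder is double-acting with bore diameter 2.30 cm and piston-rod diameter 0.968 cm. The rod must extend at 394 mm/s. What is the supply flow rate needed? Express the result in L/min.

Cap-side area A_cap = π/4 × (2.30 cm)² = 4.155 cm^2
Q = A × v

Q ≈ 9.82 L/min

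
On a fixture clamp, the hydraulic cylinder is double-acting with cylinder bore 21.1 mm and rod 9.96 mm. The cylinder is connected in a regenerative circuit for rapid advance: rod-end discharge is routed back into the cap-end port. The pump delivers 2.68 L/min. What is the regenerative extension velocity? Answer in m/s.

In regeneration the rod-end outflow joins the pump flow into the cap end, so the net volume the pump must supply per unit advance equals the rod cross-section area.
Rod cross-section A_rod = π/4 × (9.96 mm)² = 77.91 mm^2
v = Q_pump / A_rod

v ≈ 0.573 m/s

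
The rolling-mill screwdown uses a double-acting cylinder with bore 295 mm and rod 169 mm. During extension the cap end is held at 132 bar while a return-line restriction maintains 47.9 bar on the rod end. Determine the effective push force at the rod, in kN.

F ≈ 682 kN

Cap-side area A_cap = π/4 × (295 mm)² = 68350 mm^2
Rod-side annular area A_ann = π/4 × (295² − 169²) = 45920 mm^2
Net thrust = P_cap·A_cap − P_rod·A_ann = 902.2 kN − 219.9 kN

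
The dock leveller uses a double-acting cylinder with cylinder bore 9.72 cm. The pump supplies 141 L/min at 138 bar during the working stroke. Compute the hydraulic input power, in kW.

W ≈ 32.4 kW

Hydraulic power = P × Q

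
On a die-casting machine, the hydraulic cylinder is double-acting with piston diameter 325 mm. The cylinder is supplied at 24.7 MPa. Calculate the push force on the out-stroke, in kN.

Cap-side area A_cap = π/4 × (325 mm)² = 82960 mm^2
F = P × A_cap = 24.7 MPa × A_cap

F ≈ 2050 kN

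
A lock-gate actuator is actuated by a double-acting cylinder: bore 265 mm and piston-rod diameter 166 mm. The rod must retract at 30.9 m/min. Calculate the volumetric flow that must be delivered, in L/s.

Rod-side annular area A_ann = π/4 × (265² − 166²) = 33510 mm^2
Q = A × v

Q ≈ 17.3 L/s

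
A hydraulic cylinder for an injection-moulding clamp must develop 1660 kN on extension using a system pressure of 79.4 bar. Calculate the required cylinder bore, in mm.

D ≈ 516 mm

Extension force acts on the full piston face: F = P × (π/4)D².
D = √(4F / (πP)) = √(4 × 1660 kN / (π × 79.4 bar))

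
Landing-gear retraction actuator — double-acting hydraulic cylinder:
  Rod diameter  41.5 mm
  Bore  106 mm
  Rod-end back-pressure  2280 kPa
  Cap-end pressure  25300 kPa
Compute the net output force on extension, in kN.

Cap-side area A_cap = π/4 × (106 mm)² = 8825 mm^2
Rod-side annular area A_ann = π/4 × (106² − 41.5²) = 7472 mm^2
Net thrust = P_cap·A_cap − P_rod·A_ann = 223.3 kN − 17.04 kN

F ≈ 206 kN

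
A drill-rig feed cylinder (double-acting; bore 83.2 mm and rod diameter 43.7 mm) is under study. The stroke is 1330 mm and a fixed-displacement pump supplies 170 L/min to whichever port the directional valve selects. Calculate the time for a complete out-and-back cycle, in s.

t ≈ 4.40 s

Cap-side area A_cap = π/4 × (83.2 mm)² = 5437 mm^2
Rod-side annular area A_ann = π/4 × (83.2² − 43.7²) = 3937 mm^2
t_ext = A_cap·L/Q = 2.552 s
t_ret = A_ann·L/Q = 1.848 s
t_cycle = t_ext + t_ret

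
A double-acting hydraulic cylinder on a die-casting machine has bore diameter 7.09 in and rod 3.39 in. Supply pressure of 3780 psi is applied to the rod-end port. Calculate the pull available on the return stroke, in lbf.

Rod-side annular area A_ann = π/4 × (7.09² − 3.39²) = 30.45 in^2
On retraction the pressure acts on the annular area (bore minus rod).
F = P × A_ann

F ≈ 1.15e5 lbf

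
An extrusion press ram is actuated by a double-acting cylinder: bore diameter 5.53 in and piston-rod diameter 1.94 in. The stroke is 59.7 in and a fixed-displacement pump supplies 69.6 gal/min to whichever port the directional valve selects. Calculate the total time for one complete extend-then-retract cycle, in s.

t ≈ 10.0 s

Cap-side area A_cap = π/4 × (5.53 in)² = 24.02 in^2
Rod-side annular area A_ann = π/4 × (5.53² − 1.94²) = 21.06 in^2
t_ext = A_cap·L/Q = 5.351 s
t_ret = A_ann·L/Q = 4.693 s
t_cycle = t_ext + t_ret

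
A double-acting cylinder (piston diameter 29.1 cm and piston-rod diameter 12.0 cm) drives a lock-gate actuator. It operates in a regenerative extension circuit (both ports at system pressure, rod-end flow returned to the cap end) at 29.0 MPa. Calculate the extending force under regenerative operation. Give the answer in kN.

F ≈ 328 kN

With equal pressure on both faces, forces on the annular region cancel; the net push is pressure × rod cross-section.
Rod cross-section A_rod = π/4 × (12.0 cm)² = 113.1 cm^2
F = P × A_rod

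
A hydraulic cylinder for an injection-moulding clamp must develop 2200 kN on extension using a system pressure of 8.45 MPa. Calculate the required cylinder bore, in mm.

Extension force acts on the full piston face: F = P × (π/4)D².
D = √(4F / (πP)) = √(4 × 2200 kN / (π × 8.45 MPa))

D ≈ 576 mm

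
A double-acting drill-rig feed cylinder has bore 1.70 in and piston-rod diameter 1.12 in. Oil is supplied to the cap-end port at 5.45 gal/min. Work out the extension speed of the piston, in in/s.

Cap-side area A_cap = π/4 × (1.70 in)² = 2.270 in^2
v = Q / A

v ≈ 9.24 in/s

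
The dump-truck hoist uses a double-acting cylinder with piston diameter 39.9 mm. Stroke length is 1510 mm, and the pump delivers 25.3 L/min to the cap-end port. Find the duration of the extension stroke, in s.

t ≈ 4.48 s

Cap-side area A_cap = π/4 × (39.9 mm)² = 1250 mm^2
Swept volume V = A × L; t = V / Q = A·L / Q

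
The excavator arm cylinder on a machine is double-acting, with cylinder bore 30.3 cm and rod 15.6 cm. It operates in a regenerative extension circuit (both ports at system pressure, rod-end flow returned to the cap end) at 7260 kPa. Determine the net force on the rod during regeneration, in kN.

With equal pressure on both faces, forces on the annular region cancel; the net push is pressure × rod cross-section.
Rod cross-section A_rod = π/4 × (15.6 cm)² = 191.1 cm^2
F = P × A_rod

F ≈ 139 kN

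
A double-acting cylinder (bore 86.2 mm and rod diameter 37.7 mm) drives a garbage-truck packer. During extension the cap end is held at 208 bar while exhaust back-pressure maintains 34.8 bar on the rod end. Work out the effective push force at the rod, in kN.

Cap-side area A_cap = π/4 × (86.2 mm)² = 5836 mm^2
Rod-side annular area A_ann = π/4 × (86.2² − 37.7²) = 4720 mm^2
Net thrust = P_cap·A_cap − P_rod·A_ann = 121.4 kN − 16.42 kN

F ≈ 105 kN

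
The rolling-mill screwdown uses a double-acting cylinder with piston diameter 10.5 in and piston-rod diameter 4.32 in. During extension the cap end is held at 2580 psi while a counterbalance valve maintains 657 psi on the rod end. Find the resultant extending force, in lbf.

Cap-side area A_cap = π/4 × (10.5 in)² = 86.59 in^2
Rod-side annular area A_ann = π/4 × (10.5² − 4.32²) = 71.93 in^2
Net thrust = P_cap·A_cap − P_rod·A_ann = 2.234e5 lbf − 47260 lbf

F ≈ 1.76e5 lbf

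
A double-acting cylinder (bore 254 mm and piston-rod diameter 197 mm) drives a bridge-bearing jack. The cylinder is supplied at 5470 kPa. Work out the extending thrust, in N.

F ≈ 2.77e5 N

Cap-side area A_cap = π/4 × (254 mm)² = 50670 mm^2
F = P × A_cap = 5470 kPa × A_cap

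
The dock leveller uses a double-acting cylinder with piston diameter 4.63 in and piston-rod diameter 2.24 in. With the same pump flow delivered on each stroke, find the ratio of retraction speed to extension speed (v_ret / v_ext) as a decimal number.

v_ret/v_ext ≈ 1.31

Cap-side area A_cap = π/4 × (4.63 in)² = 16.84 in^2
Rod-side annular area A_ann = π/4 × (4.63² − 2.24²) = 12.90 in^2
For equal Q, v ∝ 1/A, so v_ret/v_ext = A_cap/A_ann.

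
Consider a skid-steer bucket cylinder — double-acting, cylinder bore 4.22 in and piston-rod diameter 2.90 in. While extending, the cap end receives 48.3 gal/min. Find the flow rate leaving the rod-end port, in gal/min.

Cap-side area A_cap = π/4 × (4.22 in)² = 13.99 in^2
Rod-side annular area A_ann = π/4 × (4.22² − 2.90²) = 7.381 in^2
Piston speed v = Q_in/A_cap; rod-end outflow Q_out = v × A_ann = Q_in × A_ann/A_cap.

Q_out ≈ 25.5 gal/min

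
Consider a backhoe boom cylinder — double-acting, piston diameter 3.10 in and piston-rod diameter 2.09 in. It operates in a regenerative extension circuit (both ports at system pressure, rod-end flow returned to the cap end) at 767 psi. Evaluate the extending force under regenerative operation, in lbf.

With equal pressure on both faces, forces on the annular region cancel; the net push is pressure × rod cross-section.
Rod cross-section A_rod = π/4 × (2.09 in)² = 3.431 in^2
F = P × A_rod

F ≈ 2630 lbf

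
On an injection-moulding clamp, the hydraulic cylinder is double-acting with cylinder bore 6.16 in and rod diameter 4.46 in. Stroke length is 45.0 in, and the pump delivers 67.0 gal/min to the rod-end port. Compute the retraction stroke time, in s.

t ≈ 2.47 s

Rod-side annular area A_ann = π/4 × (6.16² − 4.46²) = 14.18 in^2
Swept volume V = A × L; t = V / Q = A·L / Q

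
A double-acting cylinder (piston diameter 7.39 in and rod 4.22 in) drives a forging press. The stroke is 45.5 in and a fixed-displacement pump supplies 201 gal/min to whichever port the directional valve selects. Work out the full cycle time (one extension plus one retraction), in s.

t ≈ 4.22 s

Cap-side area A_cap = π/4 × (7.39 in)² = 42.89 in^2
Rod-side annular area A_ann = π/4 × (7.39² − 4.22²) = 28.91 in^2
t_ext = A_cap·L/Q = 2.522 s
t_ret = A_ann·L/Q = 1.700 s
t_cycle = t_ext + t_ret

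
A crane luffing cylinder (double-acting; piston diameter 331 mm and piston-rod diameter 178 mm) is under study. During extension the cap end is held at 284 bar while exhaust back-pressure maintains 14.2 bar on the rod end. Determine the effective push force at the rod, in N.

F ≈ 2.36e6 N

Cap-side area A_cap = π/4 × (331 mm)² = 86050 mm^2
Rod-side annular area A_ann = π/4 × (331² − 178²) = 61160 mm^2
Net thrust = P_cap·A_cap − P_rod·A_ann = 2.444e6 N − 86850 N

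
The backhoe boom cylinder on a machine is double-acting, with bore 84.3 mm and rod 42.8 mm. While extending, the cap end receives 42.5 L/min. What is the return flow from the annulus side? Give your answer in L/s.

Q_out ≈ 0.526 L/s

Cap-side area A_cap = π/4 × (84.3 mm)² = 5581 mm^2
Rod-side annular area A_ann = π/4 × (84.3² − 42.8²) = 4143 mm^2
Piston speed v = Q_in/A_cap; rod-end outflow Q_out = v × A_ann = Q_in × A_ann/A_cap.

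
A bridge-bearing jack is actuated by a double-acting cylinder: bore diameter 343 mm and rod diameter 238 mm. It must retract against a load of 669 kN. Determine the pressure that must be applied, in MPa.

P ≈ 14.0 MPa

Rod-side annular area A_ann = π/4 × (343² − 238²) = 47910 mm^2
Retraction: pressure acts on the annular area.
P = F / A = 669 kN / A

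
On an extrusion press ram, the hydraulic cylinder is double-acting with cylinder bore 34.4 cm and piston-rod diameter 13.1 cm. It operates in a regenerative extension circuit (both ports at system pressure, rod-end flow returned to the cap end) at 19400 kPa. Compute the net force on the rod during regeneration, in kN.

With equal pressure on both faces, forces on the annular region cancel; the net push is pressure × rod cross-section.
Rod cross-section A_rod = π/4 × (13.1 cm)² = 134.8 cm^2
F = P × A_rod

F ≈ 261 kN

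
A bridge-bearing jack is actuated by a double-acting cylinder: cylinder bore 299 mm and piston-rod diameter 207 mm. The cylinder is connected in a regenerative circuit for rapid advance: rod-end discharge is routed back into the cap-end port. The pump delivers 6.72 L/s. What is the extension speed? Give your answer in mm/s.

In regeneration the rod-end outflow joins the pump flow into the cap end, so the net volume the pump must supply per unit advance equals the rod cross-section area.
Rod cross-section A_rod = π/4 × (207 mm)² = 33650 mm^2
v = Q_pump / A_rod

v ≈ 200 mm/s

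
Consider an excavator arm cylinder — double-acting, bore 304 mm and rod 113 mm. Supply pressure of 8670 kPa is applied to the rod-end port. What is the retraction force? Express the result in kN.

Rod-side annular area A_ann = π/4 × (304² − 113²) = 62550 mm^2
On retraction the pressure acts on the annular area (bore minus rod).
F = P × A_ann

F ≈ 542 kN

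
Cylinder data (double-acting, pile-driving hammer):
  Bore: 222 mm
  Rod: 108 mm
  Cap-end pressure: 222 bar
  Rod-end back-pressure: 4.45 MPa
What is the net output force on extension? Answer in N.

F ≈ 7.28e5 N

Cap-side area A_cap = π/4 × (222 mm)² = 38710 mm^2
Rod-side annular area A_ann = π/4 × (222² − 108²) = 29550 mm^2
Net thrust = P_cap·A_cap − P_rod·A_ann = 8.593e5 N − 1.315e5 N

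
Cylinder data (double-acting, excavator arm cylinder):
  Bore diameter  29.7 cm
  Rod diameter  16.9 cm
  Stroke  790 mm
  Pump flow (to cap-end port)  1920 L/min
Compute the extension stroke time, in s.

t ≈ 1.71 s

Cap-side area A_cap = π/4 × (29.7 cm)² = 692.8 cm^2
Swept volume V = A × L; t = V / Q = A·L / Q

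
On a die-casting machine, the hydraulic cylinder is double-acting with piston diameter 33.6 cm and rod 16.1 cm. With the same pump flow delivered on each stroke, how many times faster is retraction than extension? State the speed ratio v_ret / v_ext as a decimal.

v_ret/v_ext ≈ 1.30

Cap-side area A_cap = π/4 × (33.6 cm)² = 886.7 cm^2
Rod-side annular area A_ann = π/4 × (33.6² − 16.1²) = 683.1 cm^2
For equal Q, v ∝ 1/A, so v_ret/v_ext = A_cap/A_ann.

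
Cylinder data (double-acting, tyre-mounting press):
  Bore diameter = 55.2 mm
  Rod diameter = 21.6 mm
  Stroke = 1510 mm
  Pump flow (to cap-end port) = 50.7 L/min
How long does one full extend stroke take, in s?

t ≈ 4.28 s

Cap-side area A_cap = π/4 × (55.2 mm)² = 2393 mm^2
Swept volume V = A × L; t = V / Q = A·L / Q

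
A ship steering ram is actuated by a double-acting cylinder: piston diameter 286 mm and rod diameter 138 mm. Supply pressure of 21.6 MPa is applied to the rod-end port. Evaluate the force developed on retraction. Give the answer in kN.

F ≈ 1060 kN

Rod-side annular area A_ann = π/4 × (286² − 138²) = 49290 mm^2
On retraction the pressure acts on the annular area (bore minus rod).
F = P × A_ann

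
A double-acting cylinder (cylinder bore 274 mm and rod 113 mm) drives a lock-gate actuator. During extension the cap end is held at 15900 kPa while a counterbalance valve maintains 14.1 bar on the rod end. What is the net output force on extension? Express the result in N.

F ≈ 8.69e5 N

Cap-side area A_cap = π/4 × (274 mm)² = 58960 mm^2
Rod-side annular area A_ann = π/4 × (274² − 113²) = 48940 mm^2
Net thrust = P_cap·A_cap − P_rod·A_ann = 9.375e5 N − 69000 N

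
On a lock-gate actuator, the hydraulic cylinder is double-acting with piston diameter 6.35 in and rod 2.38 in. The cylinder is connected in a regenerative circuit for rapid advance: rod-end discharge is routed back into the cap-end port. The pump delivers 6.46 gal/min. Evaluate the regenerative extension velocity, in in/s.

v ≈ 5.59 in/s

In regeneration the rod-end outflow joins the pump flow into the cap end, so the net volume the pump must supply per unit advance equals the rod cross-section area.
Rod cross-section A_rod = π/4 × (2.38 in)² = 4.449 in^2
v = Q_pump / A_rod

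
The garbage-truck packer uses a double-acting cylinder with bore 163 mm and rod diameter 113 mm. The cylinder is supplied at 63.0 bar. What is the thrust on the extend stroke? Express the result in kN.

Cap-side area A_cap = π/4 × (163 mm)² = 20870 mm^2
F = P × A_cap = 63.0 bar × A_cap

F ≈ 131 kN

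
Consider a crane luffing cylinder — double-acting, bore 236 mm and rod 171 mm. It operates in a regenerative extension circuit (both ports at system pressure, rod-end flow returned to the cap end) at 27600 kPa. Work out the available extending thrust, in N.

F ≈ 6.34e5 N

With equal pressure on both faces, forces on the annular region cancel; the net push is pressure × rod cross-section.
Rod cross-section A_rod = π/4 × (171 mm)² = 22970 mm^2
F = P × A_rod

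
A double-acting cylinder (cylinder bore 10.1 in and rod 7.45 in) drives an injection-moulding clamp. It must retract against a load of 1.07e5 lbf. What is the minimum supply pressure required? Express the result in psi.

Rod-side annular area A_ann = π/4 × (10.1² − 7.45²) = 36.53 in^2
Retraction: pressure acts on the annular area.
P = F / A = 1.07e5 lbf / A

P ≈ 2930 psi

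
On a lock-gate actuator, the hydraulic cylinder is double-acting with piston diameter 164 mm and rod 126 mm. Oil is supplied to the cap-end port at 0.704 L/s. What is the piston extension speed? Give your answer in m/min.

Cap-side area A_cap = π/4 × (164 mm)² = 21120 mm^2
v = Q / A

v ≈ 2.00 m/min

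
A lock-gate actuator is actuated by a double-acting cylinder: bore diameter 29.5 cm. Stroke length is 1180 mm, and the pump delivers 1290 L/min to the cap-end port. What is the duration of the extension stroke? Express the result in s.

Cap-side area A_cap = π/4 × (29.5 cm)² = 683.5 cm^2
Swept volume V = A × L; t = V / Q = A·L / Q

t ≈ 3.75 s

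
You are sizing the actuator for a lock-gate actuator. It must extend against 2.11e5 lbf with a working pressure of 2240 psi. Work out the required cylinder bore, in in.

Extension force acts on the full piston face: F = P × (π/4)D².
D = √(4F / (πP)) = √(4 × 2.11e5 lbf / (π × 2240 psi))

D ≈ 11.0 in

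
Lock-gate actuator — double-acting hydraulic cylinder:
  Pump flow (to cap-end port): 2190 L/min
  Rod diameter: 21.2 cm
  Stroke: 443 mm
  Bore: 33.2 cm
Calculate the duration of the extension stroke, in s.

t ≈ 1.05 s

Cap-side area A_cap = π/4 × (33.2 cm)² = 865.7 cm^2
Swept volume V = A × L; t = V / Q = A·L / Q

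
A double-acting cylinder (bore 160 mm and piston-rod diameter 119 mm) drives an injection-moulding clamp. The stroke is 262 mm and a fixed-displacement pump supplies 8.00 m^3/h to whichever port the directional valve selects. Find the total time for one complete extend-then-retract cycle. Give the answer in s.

Cap-side area A_cap = π/4 × (160 mm)² = 20110 mm^2
Rod-side annular area A_ann = π/4 × (160² − 119²) = 8984 mm^2
t_ext = A_cap·L/Q = 2.371 s
t_ret = A_ann·L/Q = 1.059 s
t_cycle = t_ext + t_ret

t ≈ 3.43 s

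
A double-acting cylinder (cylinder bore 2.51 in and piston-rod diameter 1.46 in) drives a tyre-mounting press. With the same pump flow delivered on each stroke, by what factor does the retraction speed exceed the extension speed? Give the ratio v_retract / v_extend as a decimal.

Cap-side area A_cap = π/4 × (2.51 in)² = 4.948 in^2
Rod-side annular area A_ann = π/4 × (2.51² − 1.46²) = 3.274 in^2
For equal Q, v ∝ 1/A, so v_ret/v_ext = A_cap/A_ann.

v_ret/v_ext ≈ 1.51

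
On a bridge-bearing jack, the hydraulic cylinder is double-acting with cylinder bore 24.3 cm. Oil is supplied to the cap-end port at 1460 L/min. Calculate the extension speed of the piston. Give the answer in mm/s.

Cap-side area A_cap = π/4 × (24.3 cm)² = 463.8 cm^2
v = Q / A

v ≈ 525 mm/s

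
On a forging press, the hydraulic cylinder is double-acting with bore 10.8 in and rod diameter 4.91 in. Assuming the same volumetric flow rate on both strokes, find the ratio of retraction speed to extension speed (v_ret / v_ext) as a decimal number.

Cap-side area A_cap = π/4 × (10.8 in)² = 91.61 in^2
Rod-side annular area A_ann = π/4 × (10.8² − 4.91²) = 72.67 in^2
For equal Q, v ∝ 1/A, so v_ret/v_ext = A_cap/A_ann.

v_ret/v_ext ≈ 1.26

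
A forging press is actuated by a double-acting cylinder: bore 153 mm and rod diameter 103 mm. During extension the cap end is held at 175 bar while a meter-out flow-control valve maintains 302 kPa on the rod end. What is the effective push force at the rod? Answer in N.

Cap-side area A_cap = π/4 × (153 mm)² = 18390 mm^2
Rod-side annular area A_ann = π/4 × (153² − 103²) = 10050 mm^2
Net thrust = P_cap·A_cap − P_rod·A_ann = 3.217e5 N − 3036 N

F ≈ 3.19e5 N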